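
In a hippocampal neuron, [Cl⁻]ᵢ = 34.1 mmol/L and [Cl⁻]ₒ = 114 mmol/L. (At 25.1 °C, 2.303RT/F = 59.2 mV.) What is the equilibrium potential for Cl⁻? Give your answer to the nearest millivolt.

E = (59.2/z) · log₁₀([Cl⁻]_out/[Cl⁻]_in) with z = -1.
For an anion, dividing by z = -1 reverses the sign.
= (59.2/-1) · log₁₀(114/34.1) = -59.20 · log₁₀(3.343)
= -59.20 · (0.5242) = -31.03 mV

-31 mV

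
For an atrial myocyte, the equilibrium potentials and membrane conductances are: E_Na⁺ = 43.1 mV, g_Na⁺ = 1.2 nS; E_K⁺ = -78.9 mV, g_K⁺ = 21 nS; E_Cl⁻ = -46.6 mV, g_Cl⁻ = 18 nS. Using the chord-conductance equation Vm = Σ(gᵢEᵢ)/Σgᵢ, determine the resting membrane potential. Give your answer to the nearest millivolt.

Σ gᵢEᵢ = 1.2·(43.1) + 21·(-78.9) + 18·(-46.6) = -2443.98
Σ gᵢ = 1.2 + 21 + 18 = 40.2
Vm = -2443.98 / 40.2 = -60.80 mV

-61 mV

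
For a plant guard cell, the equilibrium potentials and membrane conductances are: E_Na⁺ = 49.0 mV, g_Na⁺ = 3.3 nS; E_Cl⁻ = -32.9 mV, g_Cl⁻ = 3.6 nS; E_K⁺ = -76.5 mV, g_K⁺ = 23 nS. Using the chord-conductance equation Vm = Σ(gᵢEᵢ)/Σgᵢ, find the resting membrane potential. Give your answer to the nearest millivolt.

Σ gᵢEᵢ = 3.3·(49.0) + 3.6·(-32.9) + 23·(-76.5) = -1716.24
Σ gᵢ = 3.3 + 3.6 + 23 = 29.9
Vm = -1716.24 / 29.9 = -57.40 mV

-57 mV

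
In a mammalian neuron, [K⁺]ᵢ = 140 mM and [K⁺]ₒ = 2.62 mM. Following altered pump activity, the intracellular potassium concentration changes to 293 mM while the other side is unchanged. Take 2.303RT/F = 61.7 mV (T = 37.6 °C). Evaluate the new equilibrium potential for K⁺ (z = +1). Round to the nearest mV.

After the shift: [K⁺]_out = 2.62, [K⁺]_in = 293 mM.
E_new = (61.7/1)·log₁₀(2.62/293) = 61.70 · (-2.0486) = -126.40 mV

-126 mV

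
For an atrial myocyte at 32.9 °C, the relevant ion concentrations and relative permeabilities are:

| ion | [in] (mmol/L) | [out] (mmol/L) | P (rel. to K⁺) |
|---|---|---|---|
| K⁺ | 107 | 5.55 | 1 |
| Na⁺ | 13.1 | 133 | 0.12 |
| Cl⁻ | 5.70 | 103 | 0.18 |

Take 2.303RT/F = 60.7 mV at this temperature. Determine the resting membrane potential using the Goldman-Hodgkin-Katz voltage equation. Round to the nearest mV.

Vm = 60.7 · log₁₀[(Σ P·[cation]ₒ + Σ P·[anion]ᵢ) / (Σ P·[cation]ᵢ + Σ P·[anion]ₒ)]
Numerator = 1×5.55 + 0.12×133 + 0.18×5.70 = 22.54
Denominator = 1×107 + 0.12×13.1 + 0.18×103 = 127.1
Vm = 60.7 · log₁₀(0.17729) = 60.7 × (-0.7513) = -45.60 mV

-46 mV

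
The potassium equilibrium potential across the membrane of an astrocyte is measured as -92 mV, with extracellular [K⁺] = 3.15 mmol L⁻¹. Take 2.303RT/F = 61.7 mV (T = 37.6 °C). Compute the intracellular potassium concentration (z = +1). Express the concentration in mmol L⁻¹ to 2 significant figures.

98 mmol L⁻¹

Nernst: E = (61.7/1) · log₁₀([out]/[in]), so log₁₀([out]/[in]) = -92.0 × 1 / 61.7 = -1.4911.
[out]/[in] = 10^(-1.4911) = 0.03228.
[in] = 3.15 / 0.03228 = 97.59 mmol L⁻¹.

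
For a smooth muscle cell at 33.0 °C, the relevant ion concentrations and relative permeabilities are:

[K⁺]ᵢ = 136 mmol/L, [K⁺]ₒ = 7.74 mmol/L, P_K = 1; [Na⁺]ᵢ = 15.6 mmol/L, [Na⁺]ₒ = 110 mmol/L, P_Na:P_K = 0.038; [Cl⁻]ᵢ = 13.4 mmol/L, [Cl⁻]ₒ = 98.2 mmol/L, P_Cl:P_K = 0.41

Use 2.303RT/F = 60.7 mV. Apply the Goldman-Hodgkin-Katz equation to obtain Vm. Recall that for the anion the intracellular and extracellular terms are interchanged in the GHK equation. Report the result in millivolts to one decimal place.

-61.1 mV

Vm = 60.7 · log₁₀[(Σ P·[cation]ₒ + Σ P·[anion]ᵢ) / (Σ P·[cation]ᵢ + Σ P·[anion]ₒ)]
Numerator = 1×7.74 + 0.038×110 + 0.41×13.4 = 17.41
Denominator = 1×136 + 0.038×15.6 + 0.41×98.2 = 176.9
Vm = 60.7 · log₁₀(0.098465) = 60.7 × (-1.0067) = -61.11 mV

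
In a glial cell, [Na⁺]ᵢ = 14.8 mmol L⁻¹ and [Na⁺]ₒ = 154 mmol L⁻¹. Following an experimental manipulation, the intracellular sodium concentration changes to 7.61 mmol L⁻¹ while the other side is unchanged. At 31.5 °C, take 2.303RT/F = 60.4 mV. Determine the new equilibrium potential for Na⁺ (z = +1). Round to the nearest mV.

79 mV

After the shift: [Na⁺]_out = 154, [Na⁺]_in = 7.61 mmol L⁻¹.
E_new = (60.4/1)·log₁₀(154/7.61) = 60.40 · (1.3061) = 78.89 mV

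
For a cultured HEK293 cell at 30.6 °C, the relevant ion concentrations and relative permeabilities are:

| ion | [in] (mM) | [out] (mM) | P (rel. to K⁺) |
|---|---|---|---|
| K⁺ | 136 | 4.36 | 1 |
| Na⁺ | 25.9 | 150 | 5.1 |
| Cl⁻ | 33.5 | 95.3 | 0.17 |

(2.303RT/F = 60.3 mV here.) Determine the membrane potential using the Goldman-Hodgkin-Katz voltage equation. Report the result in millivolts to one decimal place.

26.3 mV

Vm = 60.3 · log₁₀[(Σ P·[cation]ₒ + Σ P·[anion]ᵢ) / (Σ P·[cation]ᵢ + Σ P·[anion]ₒ)]
Numerator = 1×4.36 + 5.1×150 + 0.17×33.5 = 775.1
Denominator = 1×136 + 5.1×25.9 + 0.17×95.3 = 284.3
Vm = 60.3 · log₁₀(2.7263) = 60.3 × (0.4356) = 26.26 mV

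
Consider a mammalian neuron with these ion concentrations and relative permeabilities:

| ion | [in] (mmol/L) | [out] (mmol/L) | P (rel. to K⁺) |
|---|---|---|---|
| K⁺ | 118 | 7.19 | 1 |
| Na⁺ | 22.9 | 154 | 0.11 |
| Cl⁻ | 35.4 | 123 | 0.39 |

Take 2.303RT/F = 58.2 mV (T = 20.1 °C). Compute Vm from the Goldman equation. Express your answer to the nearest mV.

-38 mV

Vm = 58.2 · log₁₀[(Σ P·[cation]ₒ + Σ P·[anion]ᵢ) / (Σ P·[cation]ᵢ + Σ P·[anion]ₒ)]
Numerator = 1×7.19 + 0.11×154 + 0.39×35.4 = 37.94
Denominator = 1×118 + 0.11×22.9 + 0.39×123 = 168.5
Vm = 58.2 · log₁₀(0.22515) = 58.2 × (-0.6475) = -37.69 mV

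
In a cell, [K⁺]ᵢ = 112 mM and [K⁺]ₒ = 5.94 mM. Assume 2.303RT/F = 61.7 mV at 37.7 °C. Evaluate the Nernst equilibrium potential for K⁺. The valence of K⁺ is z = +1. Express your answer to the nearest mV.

-79 mV

E = (61.7/z) · log₁₀([K⁺]_out/[K⁺]_in) with z = +1.
= (61.7/1) · log₁₀(5.94/112) = 61.70 · log₁₀(0.05304)
= 61.70 · (-1.2754) = -78.69 mV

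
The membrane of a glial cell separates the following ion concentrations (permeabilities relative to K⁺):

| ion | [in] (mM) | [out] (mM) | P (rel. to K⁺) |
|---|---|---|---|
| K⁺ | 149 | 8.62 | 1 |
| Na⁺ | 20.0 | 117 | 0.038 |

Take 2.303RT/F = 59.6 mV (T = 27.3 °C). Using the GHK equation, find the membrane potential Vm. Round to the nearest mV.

-63 mV

Vm = 59.6 · log₁₀[(Σ P·[cation]ₒ + Σ P·[anion]ᵢ) / (Σ P·[cation]ᵢ + Σ P·[anion]ₒ)]
Numerator = 1×8.62 + 0.038×117 = 13.07
Denominator = 1×149 + 0.038×20.0 = 149.8
Vm = 59.6 · log₁₀(0.087246) = 59.6 × (-1.0593) = -63.13 mV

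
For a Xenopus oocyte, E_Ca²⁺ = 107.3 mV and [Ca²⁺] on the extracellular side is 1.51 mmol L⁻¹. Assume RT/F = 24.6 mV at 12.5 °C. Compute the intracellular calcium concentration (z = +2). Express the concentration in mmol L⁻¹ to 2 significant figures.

Nernst: E = (24.6/2) · ln([out]/[in]), so ln([out]/[in]) = 107.3 × 2 / 24.6 = 8.7236.
[out]/[in] = e^(8.7236) = 6146.
[in] = 1.51 / 6146 = 0.0002457 mmol L⁻¹.

0.00025 mmol L⁻¹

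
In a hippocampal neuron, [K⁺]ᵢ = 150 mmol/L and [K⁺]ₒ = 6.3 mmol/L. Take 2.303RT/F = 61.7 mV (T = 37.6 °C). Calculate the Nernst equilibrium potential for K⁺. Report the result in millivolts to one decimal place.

-84.9 mV

E = (61.7/z) · log₁₀([K⁺]_out/[K⁺]_in) with z = +1.
= (61.7/1) · log₁₀(6.3/150) = 61.70 · log₁₀(0.042)
= 61.70 · (-1.3768) = -84.95 mV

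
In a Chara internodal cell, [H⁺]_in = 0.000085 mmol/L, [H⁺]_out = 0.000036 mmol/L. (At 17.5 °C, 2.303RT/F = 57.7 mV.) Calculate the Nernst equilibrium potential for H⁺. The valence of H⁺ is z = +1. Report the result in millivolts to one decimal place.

-21.5 mV

E = (57.7/z) · log₁₀([H⁺]_out/[H⁺]_in) with z = +1.
= (57.7/1) · log₁₀(0.000036/0.000085) = 57.70 · log₁₀(0.4235)
= 57.70 · (-0.3731) = -21.53 mV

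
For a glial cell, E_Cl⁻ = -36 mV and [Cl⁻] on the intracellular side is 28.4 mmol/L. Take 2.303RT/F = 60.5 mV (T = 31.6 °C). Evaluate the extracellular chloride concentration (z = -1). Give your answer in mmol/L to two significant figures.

Nernst: E = (60.5/-1) · log₁₀([out]/[in]), so log₁₀([out]/[in]) = -36.0 × -1 / 60.5 = 0.5950.
[out]/[in] = 10^(0.5950) = 3.936.
[out] = 3.936 × 28.4 = 111.8 mmol/L.

110 mmol/L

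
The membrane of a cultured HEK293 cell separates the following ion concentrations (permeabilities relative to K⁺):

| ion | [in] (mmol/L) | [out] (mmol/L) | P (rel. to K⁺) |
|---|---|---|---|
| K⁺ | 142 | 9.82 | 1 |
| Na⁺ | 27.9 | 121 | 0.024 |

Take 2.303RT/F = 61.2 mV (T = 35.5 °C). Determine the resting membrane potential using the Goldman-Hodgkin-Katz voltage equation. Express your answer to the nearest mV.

Vm = 61.2 · log₁₀[(Σ P·[cation]ₒ + Σ P·[anion]ᵢ) / (Σ P·[cation]ᵢ + Σ P·[anion]ₒ)]
Numerator = 1×9.82 + 0.024×121 = 12.72
Denominator = 1×142 + 0.024×27.9 = 142.7
Vm = 61.2 · log₁₀(0.089185) = 61.2 × (-1.0497) = -64.24 mV

-64 mV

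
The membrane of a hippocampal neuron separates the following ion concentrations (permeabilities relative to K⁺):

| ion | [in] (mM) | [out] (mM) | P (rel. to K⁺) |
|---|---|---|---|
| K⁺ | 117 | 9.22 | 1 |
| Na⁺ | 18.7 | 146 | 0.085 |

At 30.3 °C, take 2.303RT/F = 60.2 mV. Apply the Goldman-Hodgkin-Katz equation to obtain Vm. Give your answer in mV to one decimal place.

Vm = 60.2 · log₁₀[(Σ P·[cation]ₒ + Σ P·[anion]ᵢ) / (Σ P·[cation]ᵢ + Σ P·[anion]ₒ)]
Numerator = 1×9.22 + 0.085×146 = 21.63
Denominator = 1×117 + 0.085×18.7 = 118.6
Vm = 60.2 · log₁₀(0.18239) = 60.2 × (-0.7390) = -44.49 mV

-44.5 mV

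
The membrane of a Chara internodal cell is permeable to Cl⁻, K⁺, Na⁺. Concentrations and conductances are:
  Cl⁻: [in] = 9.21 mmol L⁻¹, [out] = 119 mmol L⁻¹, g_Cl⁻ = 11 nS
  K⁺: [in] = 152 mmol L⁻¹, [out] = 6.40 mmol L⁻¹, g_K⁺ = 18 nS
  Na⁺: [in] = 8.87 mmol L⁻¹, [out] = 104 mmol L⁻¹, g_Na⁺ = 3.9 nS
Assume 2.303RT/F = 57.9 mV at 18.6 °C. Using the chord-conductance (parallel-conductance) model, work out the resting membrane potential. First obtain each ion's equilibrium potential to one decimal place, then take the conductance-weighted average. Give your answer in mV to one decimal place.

E_Cl⁻ = (57.9/-1)·log₁₀(119/9.21) = -64.3 mV
E_K⁺ = (57.9/1)·log₁₀(6.40/152) = -79.7 mV
E_Na⁺ = (57.9/1)·log₁₀(104/8.87) = 61.9 mV
Vm = (Σ gᵢEᵢ)/(Σ gᵢ) = (11·-64.3 + 18·-79.7 + 3.9·61.9) / (11 + 18 + 3.9)
= -1900.49 / 32.9 = -57.77 mV

-57.8 mV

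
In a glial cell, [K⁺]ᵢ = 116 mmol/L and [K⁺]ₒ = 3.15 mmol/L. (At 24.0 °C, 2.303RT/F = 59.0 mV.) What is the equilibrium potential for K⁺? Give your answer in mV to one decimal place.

E = (59.0/z) · log₁₀([K⁺]_out/[K⁺]_in) with z = +1.
= (59.0/1) · log₁₀(3.15/116) = 59.00 · log₁₀(0.02716)
= 59.00 · (-1.5661) = -92.40 mV

-92.4 mV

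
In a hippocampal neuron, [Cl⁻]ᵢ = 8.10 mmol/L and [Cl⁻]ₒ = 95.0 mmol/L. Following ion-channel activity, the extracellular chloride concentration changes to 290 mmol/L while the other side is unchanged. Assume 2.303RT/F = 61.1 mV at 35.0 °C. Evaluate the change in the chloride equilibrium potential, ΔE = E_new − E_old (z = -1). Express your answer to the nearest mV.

-30 mV

E_old = (61.1/-1)·log₁₀(95.0/8.10) = -65.33 mV
E_new = (61.1/-1)·log₁₀(290/8.10) = -94.94 mV
ΔE = -94.94 − (-65.33) = -29.61 mV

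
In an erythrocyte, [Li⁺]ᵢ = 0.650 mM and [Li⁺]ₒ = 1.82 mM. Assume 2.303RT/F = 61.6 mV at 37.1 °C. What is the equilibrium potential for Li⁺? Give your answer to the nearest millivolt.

28 mV

E = (61.6/z) · log₁₀([Li⁺]_out/[Li⁺]_in) with z = +1.
= (61.6/1) · log₁₀(1.82/0.650) = 61.60 · log₁₀(2.8)
= 61.60 · (0.4472) = 27.54 mV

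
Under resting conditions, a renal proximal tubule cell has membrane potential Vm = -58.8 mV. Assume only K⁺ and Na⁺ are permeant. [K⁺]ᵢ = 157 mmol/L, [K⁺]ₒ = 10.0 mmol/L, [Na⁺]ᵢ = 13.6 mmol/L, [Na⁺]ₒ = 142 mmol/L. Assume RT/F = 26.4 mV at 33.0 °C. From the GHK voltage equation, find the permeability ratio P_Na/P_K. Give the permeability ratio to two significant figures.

0.049

Let α = P_Na/P_K. GHK: Vm = 26.4·ln[(Kₒ + α·Naₒ)/(Kᵢ + α·Naᵢ)].
e^(Vm/26.4) = e^(-58.8/26.4) = 0.10782
So 0.10782·(Kᵢ + α·Naᵢ) = Kₒ + α·Naₒ → α = (0.10782·157.0 − 10.0) / (142.0 − 0.10782·13.6)
α = (16.93 − 10.0) / (142.0 − 1.466) = 6.928/140.5 = 0.0493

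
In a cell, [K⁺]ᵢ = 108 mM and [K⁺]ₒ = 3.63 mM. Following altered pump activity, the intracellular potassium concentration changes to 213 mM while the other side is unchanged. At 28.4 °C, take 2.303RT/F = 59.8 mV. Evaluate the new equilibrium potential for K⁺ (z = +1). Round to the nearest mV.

After the shift: [K⁺]_out = 3.63, [K⁺]_in = 213 mM.
E_new = (59.8/1)·log₁₀(3.63/213) = 59.80 · (-1.7685) = -105.75 mV

-106 mV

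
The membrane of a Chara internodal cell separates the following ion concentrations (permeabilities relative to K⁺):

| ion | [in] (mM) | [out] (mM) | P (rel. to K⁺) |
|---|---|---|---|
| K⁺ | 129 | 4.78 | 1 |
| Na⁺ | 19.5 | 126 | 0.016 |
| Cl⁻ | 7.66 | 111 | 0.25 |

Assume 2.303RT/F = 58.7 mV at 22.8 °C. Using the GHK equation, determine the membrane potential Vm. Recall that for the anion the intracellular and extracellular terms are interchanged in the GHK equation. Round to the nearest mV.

Vm = 58.7 · log₁₀[(Σ P·[cation]ₒ + Σ P·[anion]ᵢ) / (Σ P·[cation]ᵢ + Σ P·[anion]ₒ)]
Numerator = 1×4.78 + 0.016×126 + 0.25×7.66 = 8.711
Denominator = 1×129 + 0.016×19.5 + 0.25×111 = 157.1
Vm = 58.7 · log₁₀(0.055462) = 58.7 × (-1.2560) = -73.73 mV

-74 mV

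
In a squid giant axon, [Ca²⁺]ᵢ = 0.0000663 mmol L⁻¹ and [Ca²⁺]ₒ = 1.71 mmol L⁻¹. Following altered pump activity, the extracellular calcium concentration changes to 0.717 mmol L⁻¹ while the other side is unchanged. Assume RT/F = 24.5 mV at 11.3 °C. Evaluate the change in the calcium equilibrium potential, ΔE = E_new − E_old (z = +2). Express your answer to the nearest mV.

-11 mV

E_old = (24.5/2)·ln(1.71/0.0000663) = 124.43 mV
E_new = (24.5/2)·ln(0.717/0.0000663) = 113.79 mV
ΔE = 113.79 − (124.43) = -10.65 mV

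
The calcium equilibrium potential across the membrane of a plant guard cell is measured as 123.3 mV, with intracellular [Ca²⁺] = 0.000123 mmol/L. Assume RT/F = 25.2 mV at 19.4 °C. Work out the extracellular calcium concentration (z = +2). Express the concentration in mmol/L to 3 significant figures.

Nernst: E = (25.2/2) · ln([out]/[in]), so ln([out]/[in]) = 123.3 × 2 / 25.2 = 9.7857.
[out]/[in] = e^(9.7857) = 1.778e+04.
[out] = 1.778e+04 × 0.000123 = 2.187 mmol/L.

2.19 mmol/L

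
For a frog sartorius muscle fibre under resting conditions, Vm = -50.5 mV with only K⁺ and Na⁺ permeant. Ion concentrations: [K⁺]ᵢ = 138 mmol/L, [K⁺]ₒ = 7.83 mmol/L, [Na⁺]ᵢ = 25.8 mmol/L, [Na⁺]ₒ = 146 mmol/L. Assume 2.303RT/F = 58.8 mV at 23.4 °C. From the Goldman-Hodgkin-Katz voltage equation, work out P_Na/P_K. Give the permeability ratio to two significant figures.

Let α = P_Na/P_K. GHK: Vm = 58.8·log₁₀[(Kₒ + α·Naₒ)/(Kᵢ + α·Naᵢ)].
10^(Vm/58.8) = 10^(-50.5/58.8) = 0.13841
So 0.13841·(Kᵢ + α·Naᵢ) = Kₒ + α·Naₒ → α = (0.13841·138.0 − 7.83) / (146.0 − 0.13841·25.8)
α = (19.1 − 7.83) / (146.0 − 3.571) = 11.27/142.4 = 0.07913

0.079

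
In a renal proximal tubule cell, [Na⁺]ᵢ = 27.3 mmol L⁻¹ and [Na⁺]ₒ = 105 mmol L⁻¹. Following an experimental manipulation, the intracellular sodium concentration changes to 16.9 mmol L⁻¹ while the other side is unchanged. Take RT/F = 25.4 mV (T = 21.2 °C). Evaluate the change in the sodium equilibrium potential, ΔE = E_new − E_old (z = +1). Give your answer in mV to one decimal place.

E_old = (25.4/1)·ln(105/27.3) = 34.22 mV
E_new = (25.4/1)·ln(105/16.9) = 46.40 mV
ΔE = 46.40 − (34.22) = 12.18 mV

12.2 mV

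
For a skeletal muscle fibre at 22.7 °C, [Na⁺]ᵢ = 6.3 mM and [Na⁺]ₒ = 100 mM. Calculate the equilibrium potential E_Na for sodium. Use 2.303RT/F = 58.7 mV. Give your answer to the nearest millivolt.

70 mV

E = (58.7/z) · log₁₀([Na⁺]_out/[Na⁺]_in) with z = +1.
= (58.7/1) · log₁₀(100/6.3) = 58.70 · log₁₀(15.87)
= 58.70 · (1.2007) = 70.48 mV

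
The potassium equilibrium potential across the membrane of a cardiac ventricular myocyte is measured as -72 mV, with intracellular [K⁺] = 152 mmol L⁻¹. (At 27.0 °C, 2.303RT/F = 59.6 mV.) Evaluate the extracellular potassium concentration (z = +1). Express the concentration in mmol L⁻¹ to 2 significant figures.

9.4 mmol L⁻¹

Nernst: E = (59.6/1) · log₁₀([out]/[in]), so log₁₀([out]/[in]) = -72.0 × 1 / 59.6 = -1.2081.
[out]/[in] = 10^(-1.2081) = 0.06194.
[out] = 0.06194 × 152 = 9.414 mmol L⁻¹.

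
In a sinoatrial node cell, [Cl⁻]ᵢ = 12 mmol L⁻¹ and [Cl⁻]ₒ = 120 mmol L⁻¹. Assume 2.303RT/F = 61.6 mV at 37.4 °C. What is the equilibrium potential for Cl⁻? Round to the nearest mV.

-62 mV

E = (61.6/z) · log₁₀([Cl⁻]_out/[Cl⁻]_in) with z = -1.
For an anion, dividing by z = -1 reverses the sign.
= (61.6/-1) · log₁₀(120/12) = -61.60 · log₁₀(10)
= -61.60 · (1.0000) = -61.60 mV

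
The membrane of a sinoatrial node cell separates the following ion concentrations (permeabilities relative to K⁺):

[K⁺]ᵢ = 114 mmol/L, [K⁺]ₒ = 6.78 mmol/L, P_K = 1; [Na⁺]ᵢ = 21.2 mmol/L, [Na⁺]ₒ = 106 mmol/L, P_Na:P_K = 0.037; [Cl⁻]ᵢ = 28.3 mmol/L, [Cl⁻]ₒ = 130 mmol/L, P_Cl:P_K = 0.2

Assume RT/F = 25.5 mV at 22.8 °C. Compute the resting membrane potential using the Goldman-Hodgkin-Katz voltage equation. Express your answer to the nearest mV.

-55 mV

Vm = 25.5 · ln[(Σ P·[cation]ₒ + Σ P·[anion]ᵢ) / (Σ P·[cation]ᵢ + Σ P·[anion]ₒ)]
Numerator = 1×6.78 + 0.037×106 + 0.2×28.3 = 16.36
Denominator = 1×114 + 0.037×21.2 + 0.2×130 = 140.8
Vm = 25.5 · ln(0.11622) = 25.5 × (-2.1523) = -54.88 mV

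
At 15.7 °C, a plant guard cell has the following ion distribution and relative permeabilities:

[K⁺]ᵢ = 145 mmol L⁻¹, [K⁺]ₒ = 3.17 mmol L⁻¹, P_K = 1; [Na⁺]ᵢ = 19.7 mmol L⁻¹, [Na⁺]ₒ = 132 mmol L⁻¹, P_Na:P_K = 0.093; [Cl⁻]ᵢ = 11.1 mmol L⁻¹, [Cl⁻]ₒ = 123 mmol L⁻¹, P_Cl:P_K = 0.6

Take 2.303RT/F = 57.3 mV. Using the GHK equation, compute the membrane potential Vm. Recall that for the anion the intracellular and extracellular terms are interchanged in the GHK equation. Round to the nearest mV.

-57 mV

Vm = 57.3 · log₁₀[(Σ P·[cation]ₒ + Σ P·[anion]ᵢ) / (Σ P·[cation]ᵢ + Σ P·[anion]ₒ)]
Numerator = 1×3.17 + 0.093×132 + 0.6×11.1 = 22.11
Denominator = 1×145 + 0.093×19.7 + 0.6×123 = 220.6
Vm = 57.3 · log₁₀(0.10019) = 57.3 × (-0.9992) = -57.25 mV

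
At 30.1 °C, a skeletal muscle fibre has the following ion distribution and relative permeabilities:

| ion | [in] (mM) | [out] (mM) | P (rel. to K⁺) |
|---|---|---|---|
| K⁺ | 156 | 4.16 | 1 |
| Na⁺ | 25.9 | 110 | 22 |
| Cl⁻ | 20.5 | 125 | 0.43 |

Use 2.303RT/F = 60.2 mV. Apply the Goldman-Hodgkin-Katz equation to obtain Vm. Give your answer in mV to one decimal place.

29.8 mV

Vm = 60.2 · log₁₀[(Σ P·[cation]ₒ + Σ P·[anion]ᵢ) / (Σ P·[cation]ᵢ + Σ P·[anion]ₒ)]
Numerator = 1×4.16 + 22×110 + 0.43×20.5 = 2433
Denominator = 1×156 + 22×25.9 + 0.43×125 = 779.5
Vm = 60.2 · log₁₀(3.121) = 60.2 × (0.4943) = 29.76 mV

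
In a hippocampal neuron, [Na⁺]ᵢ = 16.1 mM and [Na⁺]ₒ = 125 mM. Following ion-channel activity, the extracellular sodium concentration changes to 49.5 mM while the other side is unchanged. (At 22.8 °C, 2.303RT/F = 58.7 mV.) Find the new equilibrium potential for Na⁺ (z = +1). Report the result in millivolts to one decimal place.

28.6 mV

After the shift: [Na⁺]_out = 49.5, [Na⁺]_in = 16.1 mM.
E_new = (58.7/1)·log₁₀(49.5/16.1) = 58.70 · (0.4878) = 28.63 mV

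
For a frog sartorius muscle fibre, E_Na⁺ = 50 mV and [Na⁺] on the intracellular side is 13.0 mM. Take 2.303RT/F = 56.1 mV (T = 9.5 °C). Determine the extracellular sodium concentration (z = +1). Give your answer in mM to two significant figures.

Nernst: E = (56.1/1) · log₁₀([out]/[in]), so log₁₀([out]/[in]) = 50.0 × 1 / 56.1 = 0.8913.
[out]/[in] = 10^(0.8913) = 7.785.
[out] = 7.785 × 13.0 = 101.2 mM.

100 mM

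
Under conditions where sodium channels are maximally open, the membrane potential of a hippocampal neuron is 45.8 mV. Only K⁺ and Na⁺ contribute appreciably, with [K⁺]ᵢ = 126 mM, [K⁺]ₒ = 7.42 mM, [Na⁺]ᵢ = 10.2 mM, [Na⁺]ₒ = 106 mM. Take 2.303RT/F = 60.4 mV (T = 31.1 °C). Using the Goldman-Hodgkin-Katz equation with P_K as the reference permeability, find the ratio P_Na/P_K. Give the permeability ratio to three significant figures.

Let α = P_Na/P_K. GHK: Vm = 60.4·log₁₀[(Kₒ + α·Naₒ)/(Kᵢ + α·Naᵢ)].
10^(Vm/60.4) = 10^(45.8/60.4) = 5.7316
So 5.7316·(Kᵢ + α·Naᵢ) = Kₒ + α·Naₒ → α = (5.7316·126.0 − 7.42) / (106.0 − 5.7316·10.2)
α = (722.2 − 7.42) / (106.0 − 58.46) = 714.8/47.54 = 15.04

15.0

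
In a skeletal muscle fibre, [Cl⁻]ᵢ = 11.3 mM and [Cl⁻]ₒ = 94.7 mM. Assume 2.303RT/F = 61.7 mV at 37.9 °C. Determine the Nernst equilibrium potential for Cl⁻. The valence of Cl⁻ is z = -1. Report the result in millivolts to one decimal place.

E = (61.7/z) · log₁₀([Cl⁻]_out/[Cl⁻]_in) with z = -1.
For an anion, dividing by z = -1 reverses the sign.
= (61.7/-1) · log₁₀(94.7/11.3) = -61.70 · log₁₀(8.381)
= -61.70 · (0.9233) = -56.97 mV

-57.0 mV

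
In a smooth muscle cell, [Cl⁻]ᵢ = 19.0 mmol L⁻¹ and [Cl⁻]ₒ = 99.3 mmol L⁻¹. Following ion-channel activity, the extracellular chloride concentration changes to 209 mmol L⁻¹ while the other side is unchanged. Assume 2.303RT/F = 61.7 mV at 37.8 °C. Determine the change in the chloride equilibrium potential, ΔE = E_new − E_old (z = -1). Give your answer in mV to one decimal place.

E_old = (61.7/-1)·log₁₀(99.3/19.0) = -44.31 mV
E_new = (61.7/-1)·log₁₀(209/19.0) = -64.25 mV
ΔE = -64.25 − (-44.31) = -19.94 mV

-19.9 mV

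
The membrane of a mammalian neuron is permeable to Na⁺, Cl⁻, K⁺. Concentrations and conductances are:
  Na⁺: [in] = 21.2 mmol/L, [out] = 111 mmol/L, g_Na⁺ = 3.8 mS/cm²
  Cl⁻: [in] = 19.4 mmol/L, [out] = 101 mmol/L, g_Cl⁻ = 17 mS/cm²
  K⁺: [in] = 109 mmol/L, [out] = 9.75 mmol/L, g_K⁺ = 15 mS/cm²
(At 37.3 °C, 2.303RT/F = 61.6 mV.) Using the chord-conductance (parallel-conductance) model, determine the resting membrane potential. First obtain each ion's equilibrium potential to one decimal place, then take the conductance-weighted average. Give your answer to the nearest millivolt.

E_Na⁺ = (61.6/1)·log₁₀(111/21.2) = 44.3 mV
E_Cl⁻ = (61.6/-1)·log₁₀(101/19.4) = -44.1 mV
E_K⁺ = (61.6/1)·log₁₀(9.75/109) = -64.6 mV
Vm = (Σ gᵢEᵢ)/(Σ gᵢ) = (3.8·44.3 + 17·-44.1 + 15·-64.6) / (3.8 + 17 + 15)
= -1550.36 / 35.8 = -43.31 mV

-43 mV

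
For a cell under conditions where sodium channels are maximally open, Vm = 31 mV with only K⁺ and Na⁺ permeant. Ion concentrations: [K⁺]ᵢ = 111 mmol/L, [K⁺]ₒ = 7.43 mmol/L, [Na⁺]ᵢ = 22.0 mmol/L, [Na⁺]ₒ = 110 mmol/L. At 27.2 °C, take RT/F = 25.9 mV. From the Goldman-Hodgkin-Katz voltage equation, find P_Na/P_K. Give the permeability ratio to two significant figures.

9.7

Let α = P_Na/P_K. GHK: Vm = 25.9·ln[(Kₒ + α·Naₒ)/(Kᵢ + α·Naᵢ)].
e^(Vm/25.9) = e^(31.0/25.9) = 3.3099
So 3.3099·(Kᵢ + α·Naᵢ) = Kₒ + α·Naₒ → α = (3.3099·111.0 − 7.43) / (110.0 − 3.3099·22.0)
α = (367.4 − 7.43) / (110.0 − 72.82) = 360/37.18 = 9.681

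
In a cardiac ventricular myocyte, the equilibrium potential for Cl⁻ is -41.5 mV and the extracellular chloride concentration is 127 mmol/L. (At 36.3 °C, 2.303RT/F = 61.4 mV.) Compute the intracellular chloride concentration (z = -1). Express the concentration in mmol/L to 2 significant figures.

Nernst: E = (61.4/-1) · log₁₀([out]/[in]), so log₁₀([out]/[in]) = -41.5 × -1 / 61.4 = 0.6759.
[out]/[in] = 10^(0.6759) = 4.741.
[in] = 127 / 4.741 = 26.79 mmol/L.

27 mmol/L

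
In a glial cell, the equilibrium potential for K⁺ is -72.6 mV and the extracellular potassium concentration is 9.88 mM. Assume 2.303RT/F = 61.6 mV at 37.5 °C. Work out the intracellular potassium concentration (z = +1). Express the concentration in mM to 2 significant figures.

Nernst: E = (61.6/1) · log₁₀([out]/[in]), so log₁₀([out]/[in]) = -72.6 × 1 / 61.6 = -1.1786.
[out]/[in] = 10^(-1.1786) = 0.06629.
[in] = 9.88 / 0.06629 = 149 mM.

150 mM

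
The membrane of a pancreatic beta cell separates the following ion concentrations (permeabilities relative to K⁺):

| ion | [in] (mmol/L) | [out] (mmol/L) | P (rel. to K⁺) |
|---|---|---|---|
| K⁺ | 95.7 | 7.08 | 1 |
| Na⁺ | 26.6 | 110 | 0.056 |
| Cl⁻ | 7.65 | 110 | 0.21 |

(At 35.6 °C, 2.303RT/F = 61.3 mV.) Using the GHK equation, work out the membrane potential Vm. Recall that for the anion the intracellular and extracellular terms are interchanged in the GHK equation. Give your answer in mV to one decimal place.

-55.7 mV

Vm = 61.3 · log₁₀[(Σ P·[cation]ₒ + Σ P·[anion]ᵢ) / (Σ P·[cation]ᵢ + Σ P·[anion]ₒ)]
Numerator = 1×7.08 + 0.056×110 + 0.21×7.65 = 14.85
Denominator = 1×95.7 + 0.056×26.6 + 0.21×110 = 120.3
Vm = 61.3 · log₁₀(0.12342) = 61.3 × (-0.9086) = -55.70 mV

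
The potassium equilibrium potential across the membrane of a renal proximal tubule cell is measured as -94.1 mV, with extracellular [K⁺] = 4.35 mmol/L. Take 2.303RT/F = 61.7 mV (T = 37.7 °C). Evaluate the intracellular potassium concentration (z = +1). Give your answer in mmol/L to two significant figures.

150 mmol/L

Nernst: E = (61.7/1) · log₁₀([out]/[in]), so log₁₀([out]/[in]) = -94.1 × 1 / 61.7 = -1.5251.
[out]/[in] = 10^(-1.5251) = 0.02985.
[in] = 4.35 / 0.02985 = 145.8 mmol/L.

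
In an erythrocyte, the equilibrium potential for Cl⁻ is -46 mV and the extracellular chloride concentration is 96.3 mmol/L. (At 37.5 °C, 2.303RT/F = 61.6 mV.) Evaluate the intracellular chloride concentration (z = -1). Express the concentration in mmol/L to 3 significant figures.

17.3 mmol/L

Nernst: E = (61.6/-1) · log₁₀([out]/[in]), so log₁₀([out]/[in]) = -46.0 × -1 / 61.6 = 0.7468.
[out]/[in] = 10^(0.7468) = 5.582.
[in] = 96.3 / 5.582 = 17.25 mmol/L.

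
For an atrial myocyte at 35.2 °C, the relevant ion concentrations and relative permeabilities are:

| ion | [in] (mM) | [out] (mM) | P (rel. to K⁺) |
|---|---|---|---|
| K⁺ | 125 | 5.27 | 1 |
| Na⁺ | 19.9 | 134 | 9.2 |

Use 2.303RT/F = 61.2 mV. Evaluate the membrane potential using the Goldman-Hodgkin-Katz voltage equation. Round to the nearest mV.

Vm = 61.2 · log₁₀[(Σ P·[cation]ₒ + Σ P·[anion]ᵢ) / (Σ P·[cation]ᵢ + Σ P·[anion]ₒ)]
Numerator = 1×5.27 + 9.2×134 = 1238
Denominator = 1×125 + 9.2×19.9 = 308.1
Vm = 61.2 · log₁₀(4.0187) = 61.2 × (0.6041) = 36.97 mV

37 mV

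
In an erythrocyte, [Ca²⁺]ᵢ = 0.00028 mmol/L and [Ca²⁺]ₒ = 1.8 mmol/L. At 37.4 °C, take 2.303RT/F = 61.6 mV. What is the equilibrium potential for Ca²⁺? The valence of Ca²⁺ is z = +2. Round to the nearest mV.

E = (61.6/z) · log₁₀([Ca²⁺]_out/[Ca²⁺]_in) with z = +2.
= (61.6/2) · log₁₀(1.8/0.00028) = 30.80 · log₁₀(6429)
= 30.80 · (3.8081) = 117.29 mV

117 mV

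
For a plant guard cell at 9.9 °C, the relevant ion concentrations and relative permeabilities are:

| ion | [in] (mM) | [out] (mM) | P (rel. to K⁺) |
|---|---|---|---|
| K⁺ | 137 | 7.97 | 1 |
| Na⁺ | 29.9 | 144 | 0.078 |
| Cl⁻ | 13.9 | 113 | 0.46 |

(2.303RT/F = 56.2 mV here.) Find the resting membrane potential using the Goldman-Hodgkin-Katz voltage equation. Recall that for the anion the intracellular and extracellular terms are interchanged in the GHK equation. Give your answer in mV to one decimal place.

-49.1 mV

Vm = 56.2 · log₁₀[(Σ P·[cation]ₒ + Σ P·[anion]ᵢ) / (Σ P·[cation]ᵢ + Σ P·[anion]ₒ)]
Numerator = 1×7.97 + 0.078×144 + 0.46×13.9 = 25.6
Denominator = 1×137 + 0.078×29.9 + 0.46×113 = 191.3
Vm = 56.2 · log₁₀(0.13379) = 56.2 × (-0.8736) = -49.09 mV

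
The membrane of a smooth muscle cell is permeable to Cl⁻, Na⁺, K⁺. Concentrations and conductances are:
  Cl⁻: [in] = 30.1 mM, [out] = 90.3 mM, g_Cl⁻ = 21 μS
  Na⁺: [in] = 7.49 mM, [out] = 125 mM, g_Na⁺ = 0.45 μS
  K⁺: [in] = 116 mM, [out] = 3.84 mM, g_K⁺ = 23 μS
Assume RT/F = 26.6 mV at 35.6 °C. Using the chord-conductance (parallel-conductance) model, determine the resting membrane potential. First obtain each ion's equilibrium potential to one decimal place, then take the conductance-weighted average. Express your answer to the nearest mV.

-60 mV

E_Cl⁻ = (26.6/-1)·ln(90.3/30.1) = -29.2 mV
E_Na⁺ = (26.6/1)·ln(125/7.49) = 74.9 mV
E_K⁺ = (26.6/1)·ln(3.84/116) = -90.7 mV
Vm = (Σ gᵢEᵢ)/(Σ gᵢ) = (21·-29.2 + 0.45·74.9 + 23·-90.7) / (21 + 0.45 + 23)
= -2665.59 / 44.45 = -59.97 mV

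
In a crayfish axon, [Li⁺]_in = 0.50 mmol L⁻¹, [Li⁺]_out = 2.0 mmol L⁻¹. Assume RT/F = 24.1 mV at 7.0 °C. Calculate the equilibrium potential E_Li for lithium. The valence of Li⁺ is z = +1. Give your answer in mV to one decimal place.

33.4 mV

E = (24.1/z) · ln([Li⁺]_out/[Li⁺]_in) with z = +1.
= (24.1/1) · ln(2.0/0.50) = 24.10 · ln(4)
= 24.10 · (1.3863) = 33.41 mV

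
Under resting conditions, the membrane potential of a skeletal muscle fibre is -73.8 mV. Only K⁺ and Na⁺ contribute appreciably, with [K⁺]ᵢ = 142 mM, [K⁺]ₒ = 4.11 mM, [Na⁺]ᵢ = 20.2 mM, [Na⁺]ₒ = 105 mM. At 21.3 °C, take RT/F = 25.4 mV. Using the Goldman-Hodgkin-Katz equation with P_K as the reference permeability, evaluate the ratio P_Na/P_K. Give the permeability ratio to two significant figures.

Let α = P_Na/P_K. GHK: Vm = 25.4·ln[(Kₒ + α·Naₒ)/(Kᵢ + α·Naᵢ)].
e^(Vm/25.4) = e^(-73.8/25.4) = 0.054721
So 0.054721·(Kᵢ + α·Naᵢ) = Kₒ + α·Naₒ → α = (0.054721·142.0 − 4.11) / (105.0 − 0.054721·20.2)
α = (7.77 − 4.11) / (105.0 − 1.105) = 3.66/103.9 = 0.03523

0.035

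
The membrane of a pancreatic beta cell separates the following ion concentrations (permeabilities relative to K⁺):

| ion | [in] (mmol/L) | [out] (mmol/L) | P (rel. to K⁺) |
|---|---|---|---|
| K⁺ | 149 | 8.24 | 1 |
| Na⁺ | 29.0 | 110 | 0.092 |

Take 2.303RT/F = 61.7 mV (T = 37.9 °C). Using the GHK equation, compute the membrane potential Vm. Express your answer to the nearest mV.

Vm = 61.7 · log₁₀[(Σ P·[cation]ₒ + Σ P·[anion]ᵢ) / (Σ P·[cation]ᵢ + Σ P·[anion]ₒ)]
Numerator = 1×8.24 + 0.092×110 = 18.36
Denominator = 1×149 + 0.092×29.0 = 151.7
Vm = 61.7 · log₁₀(0.12105) = 61.7 × (-0.9170) = -56.58 mV

-57 mV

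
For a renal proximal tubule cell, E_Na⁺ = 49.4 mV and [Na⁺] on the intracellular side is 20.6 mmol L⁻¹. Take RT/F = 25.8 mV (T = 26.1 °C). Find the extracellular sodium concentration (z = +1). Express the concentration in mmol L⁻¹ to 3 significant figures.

Nernst: E = (25.8/1) · ln([out]/[in]), so ln([out]/[in]) = 49.4 × 1 / 25.8 = 1.9147.
[out]/[in] = e^(1.9147) = 6.785.
[out] = 6.785 × 20.6 = 139.8 mmol L⁻¹.

140 mmol L⁻¹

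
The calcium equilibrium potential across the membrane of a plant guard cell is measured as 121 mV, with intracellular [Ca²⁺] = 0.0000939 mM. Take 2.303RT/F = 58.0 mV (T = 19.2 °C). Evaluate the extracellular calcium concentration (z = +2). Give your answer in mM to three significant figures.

1.40 mM

Nernst: E = (58.0/2) · log₁₀([out]/[in]), so log₁₀([out]/[in]) = 121.0 × 2 / 58.0 = 4.1724.
[out]/[in] = 10^(4.1724) = 1.487e+04.
[out] = 1.487e+04 × 0.0000939 = 1.397 mM.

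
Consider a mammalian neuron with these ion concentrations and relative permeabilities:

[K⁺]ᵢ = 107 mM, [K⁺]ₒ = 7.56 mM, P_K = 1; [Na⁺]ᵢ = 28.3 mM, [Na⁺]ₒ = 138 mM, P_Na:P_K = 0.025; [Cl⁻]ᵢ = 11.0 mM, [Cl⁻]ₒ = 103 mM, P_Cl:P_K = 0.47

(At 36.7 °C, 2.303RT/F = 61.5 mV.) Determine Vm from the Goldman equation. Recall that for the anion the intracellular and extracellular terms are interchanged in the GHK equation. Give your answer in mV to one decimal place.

-60.5 mV

Vm = 61.5 · log₁₀[(Σ P·[cation]ₒ + Σ P·[anion]ᵢ) / (Σ P·[cation]ᵢ + Σ P·[anion]ₒ)]
Numerator = 1×7.56 + 0.025×138 + 0.47×11.0 = 16.18
Denominator = 1×107 + 0.025×28.3 + 0.47×103 = 156.1
Vm = 61.5 · log₁₀(0.10364) = 61.5 × (-0.9845) = -60.55 mV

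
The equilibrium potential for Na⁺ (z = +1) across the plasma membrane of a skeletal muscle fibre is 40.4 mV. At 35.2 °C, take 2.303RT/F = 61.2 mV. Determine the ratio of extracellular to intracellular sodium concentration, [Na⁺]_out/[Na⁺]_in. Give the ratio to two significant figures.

log₁₀([out]/[in]) = E·z/(61.2) = 40.4 × 1 / 61.2 = 0.6601
[out]/[in] = 10^(0.6601) = 4.572

4.6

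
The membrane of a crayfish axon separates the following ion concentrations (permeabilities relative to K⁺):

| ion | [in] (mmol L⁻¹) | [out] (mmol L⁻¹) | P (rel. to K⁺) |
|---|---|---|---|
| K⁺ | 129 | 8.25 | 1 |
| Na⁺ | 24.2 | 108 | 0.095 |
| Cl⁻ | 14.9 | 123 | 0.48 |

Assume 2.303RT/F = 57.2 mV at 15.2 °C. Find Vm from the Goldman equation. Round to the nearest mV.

Vm = 57.2 · log₁₀[(Σ P·[cation]ₒ + Σ P·[anion]ᵢ) / (Σ P·[cation]ᵢ + Σ P·[anion]ₒ)]
Numerator = 1×8.25 + 0.095×108 + 0.48×14.9 = 25.66
Denominator = 1×129 + 0.095×24.2 + 0.48×123 = 190.3
Vm = 57.2 · log₁₀(0.13482) = 57.2 × (-0.8702) = -49.78 mV

-50 mV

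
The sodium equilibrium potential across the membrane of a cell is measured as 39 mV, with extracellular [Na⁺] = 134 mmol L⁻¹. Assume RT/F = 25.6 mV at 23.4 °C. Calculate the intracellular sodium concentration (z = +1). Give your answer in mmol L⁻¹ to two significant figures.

Nernst: E = (25.6/1) · ln([out]/[in]), so ln([out]/[in]) = 39.0 × 1 / 25.6 = 1.5234.
[out]/[in] = e^(1.5234) = 4.588.
[in] = 134 / 4.588 = 29.21 mmol L⁻¹.

29 mmol L⁻¹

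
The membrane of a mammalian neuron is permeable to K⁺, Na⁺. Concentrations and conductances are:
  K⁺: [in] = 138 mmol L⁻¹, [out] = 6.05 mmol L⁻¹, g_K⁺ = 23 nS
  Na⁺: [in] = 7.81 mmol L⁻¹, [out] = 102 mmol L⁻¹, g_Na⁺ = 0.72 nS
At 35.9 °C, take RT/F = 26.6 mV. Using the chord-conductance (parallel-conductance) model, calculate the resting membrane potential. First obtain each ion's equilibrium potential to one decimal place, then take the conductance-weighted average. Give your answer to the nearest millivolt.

E_K⁺ = (26.6/1)·ln(6.05/138) = -83.2 mV
E_Na⁺ = (26.6/1)·ln(102/7.81) = 68.4 mV
Vm = (Σ gᵢEᵢ)/(Σ gᵢ) = (23·-83.2 + 0.72·68.4) / (23 + 0.72)
= -1864.35 / 23.72 = -78.60 mV

-79 mV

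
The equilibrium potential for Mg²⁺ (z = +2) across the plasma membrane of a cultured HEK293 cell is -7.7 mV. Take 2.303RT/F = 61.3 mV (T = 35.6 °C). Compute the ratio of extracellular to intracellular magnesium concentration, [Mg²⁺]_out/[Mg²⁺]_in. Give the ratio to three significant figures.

0.561

log₁₀([out]/[in]) = E·z/(61.3) = -7.7 × 2 / 61.3 = -0.2512
[out]/[in] = 10^(-0.2512) = 0.5608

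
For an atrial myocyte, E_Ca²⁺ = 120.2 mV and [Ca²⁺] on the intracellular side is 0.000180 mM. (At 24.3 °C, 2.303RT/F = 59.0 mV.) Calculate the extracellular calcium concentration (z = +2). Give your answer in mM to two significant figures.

2.1 mM

Nernst: E = (59.0/2) · log₁₀([out]/[in]), so log₁₀([out]/[in]) = 120.2 × 2 / 59.0 = 4.0746.
[out]/[in] = 10^(4.0746) = 1.187e+04.
[out] = 1.187e+04 × 0.000180 = 2.137 mM.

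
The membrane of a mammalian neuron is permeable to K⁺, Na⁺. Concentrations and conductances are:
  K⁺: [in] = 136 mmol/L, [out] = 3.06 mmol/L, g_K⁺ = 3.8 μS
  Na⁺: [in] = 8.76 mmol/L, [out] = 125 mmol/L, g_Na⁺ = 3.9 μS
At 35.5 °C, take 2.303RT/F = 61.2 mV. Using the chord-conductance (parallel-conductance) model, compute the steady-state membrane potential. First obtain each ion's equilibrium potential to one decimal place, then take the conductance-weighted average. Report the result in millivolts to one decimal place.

E_K⁺ = (61.2/1)·log₁₀(3.06/136) = -100.8 mV
E_Na⁺ = (61.2/1)·log₁₀(125/8.76) = 70.6 mV
Vm = (Σ gᵢEᵢ)/(Σ gᵢ) = (3.8·-100.8 + 3.9·70.6) / (3.8 + 3.9)
= -107.70 / 7.7 = -13.99 mV

-14.0 mV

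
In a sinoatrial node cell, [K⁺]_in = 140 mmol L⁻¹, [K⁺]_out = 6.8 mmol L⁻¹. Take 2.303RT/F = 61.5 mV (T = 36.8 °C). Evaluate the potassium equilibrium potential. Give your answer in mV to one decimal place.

E = (61.5/z) · log₁₀([K⁺]_out/[K⁺]_in) with z = +1.
= (61.5/1) · log₁₀(6.8/140) = 61.50 · log₁₀(0.04857)
= 61.50 · (-1.3136) = -80.79 mV

-80.8 mV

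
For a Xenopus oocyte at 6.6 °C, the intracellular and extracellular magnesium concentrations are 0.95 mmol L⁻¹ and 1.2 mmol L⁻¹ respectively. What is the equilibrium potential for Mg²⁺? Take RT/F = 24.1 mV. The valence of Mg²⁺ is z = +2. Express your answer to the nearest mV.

E = (24.1/z) · ln([Mg²⁺]_out/[Mg²⁺]_in) with z = +2.
= (24.1/2) · ln(1.2/0.95) = 12.05 · ln(1.263)
= 12.05 · (0.2336) = 2.82 mV

3 mV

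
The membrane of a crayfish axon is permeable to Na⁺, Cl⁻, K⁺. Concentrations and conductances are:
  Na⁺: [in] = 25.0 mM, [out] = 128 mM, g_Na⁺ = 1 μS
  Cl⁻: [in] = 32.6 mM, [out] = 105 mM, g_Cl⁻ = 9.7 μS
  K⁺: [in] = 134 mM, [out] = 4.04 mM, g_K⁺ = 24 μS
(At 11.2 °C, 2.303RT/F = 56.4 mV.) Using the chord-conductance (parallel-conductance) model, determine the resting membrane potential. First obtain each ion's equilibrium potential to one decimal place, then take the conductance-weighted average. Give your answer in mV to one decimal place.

E_Na⁺ = (56.4/1)·log₁₀(128/25.0) = 40.0 mV
E_Cl⁻ = (56.4/-1)·log₁₀(105/32.6) = -28.6 mV
E_K⁺ = (56.4/1)·log₁₀(4.04/134) = -85.8 mV
Vm = (Σ gᵢEᵢ)/(Σ gᵢ) = (1·40.0 + 9.7·-28.6 + 24·-85.8) / (1 + 9.7 + 24)
= -2296.62 / 34.7 = -66.19 mV

-66.2 mV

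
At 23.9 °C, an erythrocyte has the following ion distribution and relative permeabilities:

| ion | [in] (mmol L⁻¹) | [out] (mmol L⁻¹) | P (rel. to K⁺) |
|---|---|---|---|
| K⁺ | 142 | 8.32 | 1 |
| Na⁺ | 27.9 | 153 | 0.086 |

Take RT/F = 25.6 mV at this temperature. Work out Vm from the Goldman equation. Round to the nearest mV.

Vm = 25.6 · ln[(Σ P·[cation]ₒ + Σ P·[anion]ᵢ) / (Σ P·[cation]ᵢ + Σ P·[anion]ₒ)]
Numerator = 1×8.32 + 0.086×153 = 21.48
Denominator = 1×142 + 0.086×27.9 = 144.4
Vm = 25.6 · ln(0.14874) = 25.6 × (-1.9056) = -48.78 mV

-49 mV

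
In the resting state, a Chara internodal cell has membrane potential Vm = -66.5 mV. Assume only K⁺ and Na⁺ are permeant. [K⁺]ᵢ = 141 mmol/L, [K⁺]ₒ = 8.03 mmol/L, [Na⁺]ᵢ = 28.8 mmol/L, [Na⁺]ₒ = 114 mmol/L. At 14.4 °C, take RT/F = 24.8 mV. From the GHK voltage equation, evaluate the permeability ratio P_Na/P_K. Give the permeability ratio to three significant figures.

Let α = P_Na/P_K. GHK: Vm = 24.8·ln[(Kₒ + α·Naₒ)/(Kᵢ + α·Naᵢ)].
e^(Vm/24.8) = e^(-66.5/24.8) = 0.068464
So 0.068464·(Kᵢ + α·Naᵢ) = Kₒ + α·Naₒ → α = (0.068464·141.0 − 8.03) / (114.0 − 0.068464·28.8)
α = (9.653 − 8.03) / (114.0 − 1.972) = 1.623/112 = 0.01449

0.0145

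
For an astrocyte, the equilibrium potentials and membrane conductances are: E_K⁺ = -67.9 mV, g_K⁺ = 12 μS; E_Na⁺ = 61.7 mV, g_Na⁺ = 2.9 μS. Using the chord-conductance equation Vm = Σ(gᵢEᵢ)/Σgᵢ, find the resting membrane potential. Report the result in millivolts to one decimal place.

Σ gᵢEᵢ = 12·(-67.9) + 2.9·(61.7) = -635.87
Σ gᵢ = 12 + 2.9 = 14.9
Vm = -635.87 / 14.9 = -42.68 mV

-42.7 mV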